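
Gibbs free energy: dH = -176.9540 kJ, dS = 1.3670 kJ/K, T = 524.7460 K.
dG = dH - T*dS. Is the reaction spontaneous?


T*dS = 524.7460 * 1.3670 = 717.3278 kJ
dG = -176.9540 - 717.3278 = -894.2818 kJ (spontaneous)

dG = -894.2818 kJ, spontaneous


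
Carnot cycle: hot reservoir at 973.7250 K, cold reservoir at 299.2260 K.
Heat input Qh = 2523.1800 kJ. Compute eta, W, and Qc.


eta = 1 - 299.2260/973.7250 = 0.6927
W = 0.6927 * 2523.1800 = 1747.8060 kJ
Qc = 2523.1800 - 1747.8060 = 775.3740 kJ

eta = 69.2700%, W = 1747.8060 kJ, Qc = 775.3740 kJ


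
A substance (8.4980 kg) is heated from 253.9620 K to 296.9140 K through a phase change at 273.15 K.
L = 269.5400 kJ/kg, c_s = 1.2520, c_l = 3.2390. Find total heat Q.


Q1 (sensible, solid) = 8.4980 * 1.2520 * 19.1880 = 204.1506 kJ
Q2 (latent) = 8.4980 * 269.5400 = 2290.5509 kJ
Q3 (sensible, liquid) = 8.4980 * 3.2390 * 23.7640 = 654.1046 kJ
Q_total = 3148.8062 kJ

3148.8062 kJ


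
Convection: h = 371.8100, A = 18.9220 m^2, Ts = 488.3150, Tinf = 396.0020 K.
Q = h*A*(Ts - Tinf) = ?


dT = 92.3130 K
Q = 371.8100 * 18.9220 * 92.3130 = 649457.8481 W

649457.8481 W


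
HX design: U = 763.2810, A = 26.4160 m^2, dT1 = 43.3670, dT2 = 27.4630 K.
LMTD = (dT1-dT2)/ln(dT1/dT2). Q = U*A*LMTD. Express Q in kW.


LMTD = 34.8116 K
Q = 763.2810 * 26.4160 * 34.8116 = 701900.5098 W = 701.9005 kW

701.9005 kW


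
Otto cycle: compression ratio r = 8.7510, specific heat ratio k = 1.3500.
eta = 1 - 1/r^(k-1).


r^(k-1) = 2.1366
eta = 1 - 1/2.1366 = 0.5320 = 53.1963%

53.1963%


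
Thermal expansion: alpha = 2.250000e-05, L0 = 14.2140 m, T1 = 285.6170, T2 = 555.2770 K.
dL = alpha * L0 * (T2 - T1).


dT = 269.6600 K
dL = 2.250000e-05 * 14.2140 * 269.6600 = 0.086241 m
L_final = 14.300241 m

dL = 0.086241 m


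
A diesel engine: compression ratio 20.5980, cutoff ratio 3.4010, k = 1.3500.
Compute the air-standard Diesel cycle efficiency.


r^(k-1) = 2.8830
rc^k = 5.2200
eta = 0.5484 = 54.8408%

54.8408%


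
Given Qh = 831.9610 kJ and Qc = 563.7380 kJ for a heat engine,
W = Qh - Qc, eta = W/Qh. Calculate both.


W = 831.9610 - 563.7380 = 268.2230 kJ
eta = 268.2230 / 831.9610 = 0.3224 = 32.2399%

W = 268.2230 kJ, eta = 32.2399%


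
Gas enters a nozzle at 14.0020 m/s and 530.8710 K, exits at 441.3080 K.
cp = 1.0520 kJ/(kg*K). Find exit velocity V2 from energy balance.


dT = 89.5630 K
2*cp*1000*dT = 188440.5520
V1^2 = 196.0560
V2 = sqrt(188636.6080) = 434.3232 m/s

434.3232 m/s


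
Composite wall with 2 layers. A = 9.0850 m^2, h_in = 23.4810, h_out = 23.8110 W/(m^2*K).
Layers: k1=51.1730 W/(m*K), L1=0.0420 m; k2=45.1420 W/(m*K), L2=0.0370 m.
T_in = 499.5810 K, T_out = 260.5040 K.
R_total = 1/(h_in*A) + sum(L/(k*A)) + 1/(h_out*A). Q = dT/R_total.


R_conv_in = 1/(23.4810*9.0850) = 0.0047
R_1 = 0.0420/(51.1730*9.0850) = 9.0341e-05
R_2 = 0.0370/(45.1420*9.0850) = 9.0219e-05
R_conv_out = 1/(23.8110*9.0850) = 0.0046
R_total = 0.0095 K/W
Q = 239.0770 / 0.0095 = 25189.9616 W

R_total = 0.0095 K/W, Q = 25189.9616 W


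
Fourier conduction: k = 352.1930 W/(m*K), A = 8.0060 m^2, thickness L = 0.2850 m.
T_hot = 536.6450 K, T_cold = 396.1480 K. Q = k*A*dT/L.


dT = 140.4970 K
Q = 352.1930 * 8.0060 * 140.4970 / 0.2850 = 1390011.8306 W

1390011.8306 W


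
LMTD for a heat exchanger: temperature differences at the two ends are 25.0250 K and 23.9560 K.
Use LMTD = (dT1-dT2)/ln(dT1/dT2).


dT1/dT2 = 1.0446
ln(dT1/dT2) = 0.0437
LMTD = 1.0690 / 0.0437 = 24.4866 K

24.4866 K


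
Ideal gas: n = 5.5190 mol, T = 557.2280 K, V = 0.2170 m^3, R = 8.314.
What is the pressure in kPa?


P = nRT/V = 5.5190 * 8.314 * 557.2280 / 0.2170
= 25568.3878 / 0.2170 = 117826.6720 Pa = 117.8267 kPa

117.8267 kPa


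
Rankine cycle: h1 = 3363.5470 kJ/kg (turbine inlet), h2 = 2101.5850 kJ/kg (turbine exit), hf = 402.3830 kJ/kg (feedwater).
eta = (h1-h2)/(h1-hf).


W = 1261.9620 kJ/kg
Q_in = 2961.1640 kJ/kg
eta = 0.4262 = 42.6171%

eta = 42.6171%


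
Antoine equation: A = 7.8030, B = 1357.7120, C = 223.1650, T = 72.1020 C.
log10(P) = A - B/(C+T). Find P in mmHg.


C+T = 295.2670
B/(C+T) = 4.5983
log10(P) = 7.8030 - 4.5983 = 3.2047
P = 10^3.2047 = 1602.3163 mmHg

1602.3163 mmHg


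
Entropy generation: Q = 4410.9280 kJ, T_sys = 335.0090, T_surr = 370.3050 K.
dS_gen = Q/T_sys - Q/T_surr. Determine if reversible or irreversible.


dS_sys = 4410.9280/335.0090 = 13.1666 kJ/K
dS_surr = -4410.9280/370.3050 = -11.9116 kJ/K
dS_gen = 13.1666 - 11.9116 = 1.2550 kJ/K (irreversible)

dS_gen = 1.2550 kJ/K, irreversible


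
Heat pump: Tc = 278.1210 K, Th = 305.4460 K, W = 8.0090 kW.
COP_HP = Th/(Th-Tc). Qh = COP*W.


COP = 305.4460 / 27.3250 = 11.1783
Qh = 11.1783 * 8.0090 = 89.5267 kW

COP = 11.1783, Qh = 89.5267 kW


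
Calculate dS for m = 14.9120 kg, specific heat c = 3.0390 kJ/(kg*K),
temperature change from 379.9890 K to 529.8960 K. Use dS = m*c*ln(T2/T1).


T2/T1 = 1.3945
ln(T2/T1) = 0.3325
dS = 14.9120 * 3.0390 * 0.3325 = 15.0698 kJ/K

15.0698 kJ/K


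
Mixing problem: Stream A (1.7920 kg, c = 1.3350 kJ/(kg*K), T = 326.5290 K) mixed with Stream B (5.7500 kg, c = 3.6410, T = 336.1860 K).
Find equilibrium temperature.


num = 7819.4679
den = 23.3281
Tf = 335.1957 K

335.1957 K


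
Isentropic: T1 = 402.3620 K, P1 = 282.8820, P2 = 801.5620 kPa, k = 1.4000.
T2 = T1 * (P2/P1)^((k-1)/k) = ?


(k-1)/k = 0.2857
(P2/P1)^exp = 1.3466
T2 = 402.3620 * 1.3466 = 541.8195 K

541.8195 K


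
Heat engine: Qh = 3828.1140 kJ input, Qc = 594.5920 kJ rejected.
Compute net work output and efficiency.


W = 3828.1140 - 594.5920 = 3233.5220 kJ
eta = 3233.5220 / 3828.1140 = 0.8447 = 84.4678%

W = 3233.5220 kJ, eta = 84.4678%


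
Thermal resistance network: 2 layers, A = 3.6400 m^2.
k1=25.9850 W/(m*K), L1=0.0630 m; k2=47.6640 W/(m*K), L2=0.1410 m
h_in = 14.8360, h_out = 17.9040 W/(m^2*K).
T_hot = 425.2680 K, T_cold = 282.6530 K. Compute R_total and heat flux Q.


R_conv_in = 1/(14.8360*3.6400) = 0.0185
R_1 = 0.0630/(25.9850*3.6400) = 0.0007
R_2 = 0.1410/(47.6640*3.6400) = 0.0008
R_conv_out = 1/(17.9040*3.6400) = 0.0153
R_total = 0.0353 K/W
Q = 142.6150 / 0.0353 = 4035.4451 W

R_total = 0.0353 K/W, Q = 4035.4451 W


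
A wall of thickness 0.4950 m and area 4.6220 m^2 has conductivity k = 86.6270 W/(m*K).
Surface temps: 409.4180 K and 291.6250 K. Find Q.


dT = 117.7930 K
Q = 86.6270 * 4.6220 * 117.7930 / 0.4950 = 95279.0678 W

95279.0678 W


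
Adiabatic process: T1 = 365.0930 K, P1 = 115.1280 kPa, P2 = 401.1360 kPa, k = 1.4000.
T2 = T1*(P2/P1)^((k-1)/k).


(k-1)/k = 0.2857
(P2/P1)^exp = 1.4285
T2 = 365.0930 * 1.4285 = 521.5456 K

521.5456 K


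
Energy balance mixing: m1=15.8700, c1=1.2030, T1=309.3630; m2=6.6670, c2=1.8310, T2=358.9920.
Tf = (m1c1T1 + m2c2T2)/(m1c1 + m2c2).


num = 10288.5525
den = 31.2989
Tf = 328.7194 K

328.7194 K


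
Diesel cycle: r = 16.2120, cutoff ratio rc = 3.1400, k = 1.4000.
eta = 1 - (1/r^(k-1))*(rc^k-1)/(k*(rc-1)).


r^(k-1) = 3.0474
rc^k = 4.9625
eta = 0.5660 = 56.5996%

56.5996%


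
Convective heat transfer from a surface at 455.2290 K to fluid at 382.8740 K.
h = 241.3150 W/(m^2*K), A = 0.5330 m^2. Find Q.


dT = 72.3550 K
Q = 241.3150 * 0.5330 * 72.3550 = 9306.3649 W

9306.3649 W


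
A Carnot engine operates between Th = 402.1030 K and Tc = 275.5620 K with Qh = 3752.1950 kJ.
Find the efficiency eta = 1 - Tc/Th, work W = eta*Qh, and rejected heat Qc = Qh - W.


eta = 1 - 275.5620/402.1030 = 0.3147
W = 0.3147 * 3752.1950 = 1180.8082 kJ
Qc = 3752.1950 - 1180.8082 = 2571.3868 kJ

eta = 31.4698%, W = 1180.8082 kJ, Qc = 2571.3868 kJ


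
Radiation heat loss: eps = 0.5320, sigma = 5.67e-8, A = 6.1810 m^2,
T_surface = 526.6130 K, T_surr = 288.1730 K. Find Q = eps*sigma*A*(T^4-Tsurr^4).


T^4 = 7.6907e+10
Tsurr^4 = 6.8963e+09
Q = 0.5320 * 5.67e-8 * 6.1810 * 7.0011e+10 = 13053.2491 W

13053.2491 W


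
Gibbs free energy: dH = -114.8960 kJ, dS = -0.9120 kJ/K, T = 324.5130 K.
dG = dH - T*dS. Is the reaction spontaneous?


T*dS = 324.5130 * -0.9120 = -295.9559 kJ
dG = -114.8960 + 295.9559 = 181.0599 kJ (non-spontaneous)

dG = 181.0599 kJ, non-spontaneous


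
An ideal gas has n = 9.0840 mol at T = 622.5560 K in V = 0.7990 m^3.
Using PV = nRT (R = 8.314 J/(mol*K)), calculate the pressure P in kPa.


P = nRT/V = 9.0840 * 8.314 * 622.5560 / 0.7990
= 47018.1534 / 0.7990 = 58846.2496 Pa = 58.8462 kPa

58.8462 kPa


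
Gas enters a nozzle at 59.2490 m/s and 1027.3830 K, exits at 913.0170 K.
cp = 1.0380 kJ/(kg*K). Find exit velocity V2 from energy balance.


dT = 114.3660 K
2*cp*1000*dT = 237423.8160
V1^2 = 3510.4440
V2 = sqrt(240934.2600) = 490.8505 m/s

490.8505 m/s


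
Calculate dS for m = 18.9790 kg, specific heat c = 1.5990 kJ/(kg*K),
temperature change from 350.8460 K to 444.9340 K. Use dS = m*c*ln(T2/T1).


T2/T1 = 1.2682
ln(T2/T1) = 0.2376
dS = 18.9790 * 1.5990 * 0.2376 = 7.2099 kJ/K

7.2099 kJ/K


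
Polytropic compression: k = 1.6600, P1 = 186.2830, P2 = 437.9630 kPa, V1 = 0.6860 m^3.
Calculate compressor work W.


(k-1)/k = 0.3976
(P2/P1)^exp = 1.4048
W = 2.5152 * 186.2830 * 0.6860 * (1.4048 - 1) = 130.1038 kJ

130.1038 kJ


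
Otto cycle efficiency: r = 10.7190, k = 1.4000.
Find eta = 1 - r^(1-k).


r^(k-1) = 2.5826
eta = 1 - 1/2.5826 = 0.6128 = 61.2797%

61.2797%


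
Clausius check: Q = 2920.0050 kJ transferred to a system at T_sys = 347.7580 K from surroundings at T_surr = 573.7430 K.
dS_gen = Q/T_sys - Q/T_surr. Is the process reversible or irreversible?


dS_sys = 2920.0050/347.7580 = 8.3967 kJ/K
dS_surr = -2920.0050/573.7430 = -5.0894 kJ/K
dS_gen = 8.3967 - 5.0894 = 3.3073 kJ/K (irreversible)

dS_gen = 3.3073 kJ/K, irreversible


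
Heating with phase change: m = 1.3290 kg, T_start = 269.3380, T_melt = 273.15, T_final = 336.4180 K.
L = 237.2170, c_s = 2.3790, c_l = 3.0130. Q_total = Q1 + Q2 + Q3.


Q1 (sensible, solid) = 1.3290 * 2.3790 * 3.8120 = 12.0524 kJ
Q2 (latent) = 1.3290 * 237.2170 = 315.2614 kJ
Q3 (sensible, liquid) = 1.3290 * 3.0130 * 63.2680 = 253.3426 kJ
Q_total = 580.6564 kJ

580.6564 kJ


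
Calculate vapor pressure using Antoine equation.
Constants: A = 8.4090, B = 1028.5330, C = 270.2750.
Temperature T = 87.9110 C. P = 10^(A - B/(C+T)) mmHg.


C+T = 358.1860
B/(C+T) = 2.8715
log10(P) = 8.4090 - 2.8715 = 5.5375
P = 10^5.5375 = 344742.3936 mmHg

344742.3936 mmHg


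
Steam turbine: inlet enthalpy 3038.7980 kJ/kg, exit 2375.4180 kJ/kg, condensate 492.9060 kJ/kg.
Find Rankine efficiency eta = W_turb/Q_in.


W = 663.3800 kJ/kg
Q_in = 2545.8920 kJ/kg
eta = 0.2606 = 26.0569%

eta = 26.0569%


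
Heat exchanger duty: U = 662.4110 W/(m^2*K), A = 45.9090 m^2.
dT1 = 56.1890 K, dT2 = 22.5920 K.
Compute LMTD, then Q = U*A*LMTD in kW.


LMTD = 36.8742 K
Q = 662.4110 * 45.9090 * 36.8742 = 1121367.1638 W = 1121.3672 kW

1121.3672 kW


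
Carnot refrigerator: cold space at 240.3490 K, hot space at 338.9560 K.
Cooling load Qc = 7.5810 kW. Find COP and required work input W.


COP = 240.3490 / 98.6070 = 2.4374
W = 7.5810 / 2.4374 = 3.1102 kW

COP = 2.4374, W = 3.1102 kW


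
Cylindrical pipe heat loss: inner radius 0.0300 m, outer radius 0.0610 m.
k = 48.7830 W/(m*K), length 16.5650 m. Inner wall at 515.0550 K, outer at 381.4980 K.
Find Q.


dT = 133.5570 K
ln(ro/ri) = 0.7097
Q = 2*pi*48.7830*16.5650*133.5570 / 0.7097 = 955533.8016 W

955533.8016 W


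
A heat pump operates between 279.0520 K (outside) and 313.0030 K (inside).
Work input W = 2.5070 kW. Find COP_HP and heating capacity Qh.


COP = 313.0030 / 33.9510 = 9.2193
Qh = 9.2193 * 2.5070 = 23.1127 kW

COP = 9.2193, Qh = 23.1127 kW


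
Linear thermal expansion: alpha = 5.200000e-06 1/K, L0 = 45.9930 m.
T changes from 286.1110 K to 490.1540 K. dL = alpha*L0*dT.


dT = 204.0430 K
dL = 5.200000e-06 * 45.9930 * 204.0430 = 0.048800 m
L_final = 46.041800 m

dL = 0.048800 m


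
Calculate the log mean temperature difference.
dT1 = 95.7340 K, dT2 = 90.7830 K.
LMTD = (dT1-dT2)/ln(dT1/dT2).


dT1/dT2 = 1.0545
ln(dT1/dT2) = 0.0531
LMTD = 4.9510 / 0.0531 = 93.2366 K

93.2366 K


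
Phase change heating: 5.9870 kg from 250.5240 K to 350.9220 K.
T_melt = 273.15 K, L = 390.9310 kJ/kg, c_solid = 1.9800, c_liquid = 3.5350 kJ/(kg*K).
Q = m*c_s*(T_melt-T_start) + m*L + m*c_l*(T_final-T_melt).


Q1 (sensible, solid) = 5.9870 * 1.9800 * 22.6260 = 268.2145 kJ
Q2 (latent) = 5.9870 * 390.9310 = 2340.5039 kJ
Q3 (sensible, liquid) = 5.9870 * 3.5350 * 77.7720 = 1645.9701 kJ
Q_total = 4254.6885 kJ

4254.6885 kJ


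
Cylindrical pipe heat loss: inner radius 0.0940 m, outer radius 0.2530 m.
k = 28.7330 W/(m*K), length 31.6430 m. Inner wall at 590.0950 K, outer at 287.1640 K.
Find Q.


dT = 302.9310 K
ln(ro/ri) = 0.9901
Q = 2*pi*28.7330*31.6430*302.9310 / 0.9901 = 1747855.2864 W

1747855.2864 W


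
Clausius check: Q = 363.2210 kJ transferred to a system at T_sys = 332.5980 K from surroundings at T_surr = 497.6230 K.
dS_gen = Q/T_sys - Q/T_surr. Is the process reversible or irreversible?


dS_sys = 363.2210/332.5980 = 1.0921 kJ/K
dS_surr = -363.2210/497.6230 = -0.7299 kJ/K
dS_gen = 1.0921 - 0.7299 = 0.3622 kJ/K (irreversible)

dS_gen = 0.3622 kJ/K, irreversible


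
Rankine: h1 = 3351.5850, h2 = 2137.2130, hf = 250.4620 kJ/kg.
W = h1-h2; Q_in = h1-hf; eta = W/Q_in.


W = 1214.3720 kJ/kg
Q_in = 3101.1230 kJ/kg
eta = 0.3916 = 39.1591%

eta = 39.1591%


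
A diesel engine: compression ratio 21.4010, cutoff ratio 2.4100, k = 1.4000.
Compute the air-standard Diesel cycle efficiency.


r^(k-1) = 3.4054
rc^k = 3.4263
eta = 0.6391 = 63.9071%

63.9071%


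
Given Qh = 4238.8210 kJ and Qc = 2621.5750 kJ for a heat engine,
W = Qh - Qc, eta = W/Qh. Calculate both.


W = 4238.8210 - 2621.5750 = 1617.2460 kJ
eta = 1617.2460 / 4238.8210 = 0.3815 = 38.1532%

W = 1617.2460 kJ, eta = 38.1532%


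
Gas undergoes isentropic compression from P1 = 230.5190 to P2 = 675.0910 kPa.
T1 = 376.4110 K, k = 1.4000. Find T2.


(k-1)/k = 0.2857
(P2/P1)^exp = 1.3593
T2 = 376.4110 * 1.3593 = 511.6730 K

511.6730 K


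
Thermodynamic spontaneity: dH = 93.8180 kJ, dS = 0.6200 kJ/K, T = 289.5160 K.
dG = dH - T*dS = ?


T*dS = 289.5160 * 0.6200 = 179.4999 kJ
dG = 93.8180 - 179.4999 = -85.6819 kJ (spontaneous)

dG = -85.6819 kJ, spontaneous


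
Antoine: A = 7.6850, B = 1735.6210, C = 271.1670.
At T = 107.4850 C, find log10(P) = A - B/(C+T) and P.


C+T = 378.6520
B/(C+T) = 4.5837
log10(P) = 7.6850 - 4.5837 = 3.1013
P = 10^3.1013 = 1262.7469 mmHg

1262.7469 mmHg


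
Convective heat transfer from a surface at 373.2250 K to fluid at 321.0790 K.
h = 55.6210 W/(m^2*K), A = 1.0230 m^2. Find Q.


dT = 52.1460 K
Q = 55.6210 * 1.0230 * 52.1460 = 2967.1222 W

2967.1222 W


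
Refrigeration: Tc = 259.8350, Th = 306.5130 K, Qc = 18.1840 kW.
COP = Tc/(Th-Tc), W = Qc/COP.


COP = 259.8350 / 46.6780 = 5.5665
W = 18.1840 / 5.5665 = 3.2667 kW

COP = 5.5665, W = 3.2667 kW


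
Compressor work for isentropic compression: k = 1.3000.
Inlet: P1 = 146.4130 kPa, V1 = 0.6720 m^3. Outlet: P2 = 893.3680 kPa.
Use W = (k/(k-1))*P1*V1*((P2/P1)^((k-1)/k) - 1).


(k-1)/k = 0.2308
(P2/P1)^exp = 1.5180
W = 4.3333 * 146.4130 * 0.6720 * (1.5180 - 1) = 220.8310 kJ

220.8310 kJ


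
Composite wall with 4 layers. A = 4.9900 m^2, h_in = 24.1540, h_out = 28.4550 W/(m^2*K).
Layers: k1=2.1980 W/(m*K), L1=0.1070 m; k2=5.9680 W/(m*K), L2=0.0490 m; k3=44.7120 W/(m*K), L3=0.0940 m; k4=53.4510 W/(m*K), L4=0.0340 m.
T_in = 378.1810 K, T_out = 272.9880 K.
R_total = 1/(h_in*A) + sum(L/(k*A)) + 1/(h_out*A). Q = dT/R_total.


R_conv_in = 1/(24.1540*4.9900) = 0.0083
R_1 = 0.1070/(2.1980*4.9900) = 0.0098
R_2 = 0.0490/(5.9680*4.9900) = 0.0016
R_3 = 0.0940/(44.7120*4.9900) = 0.0004
R_4 = 0.0340/(53.4510*4.9900) = 0.0001
R_conv_out = 1/(28.4550*4.9900) = 0.0070
R_total = 0.0273 K/W
Q = 105.1930 / 0.0273 = 3854.7307 W

R_total = 0.0273 K/W, Q = 3854.7307 W


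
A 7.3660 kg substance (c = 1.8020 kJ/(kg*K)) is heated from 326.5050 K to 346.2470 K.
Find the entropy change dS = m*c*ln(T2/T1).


T2/T1 = 1.0605
ln(T2/T1) = 0.0587
dS = 7.3660 * 1.8020 * 0.0587 = 0.7793 kJ/K

0.7793 kJ/K


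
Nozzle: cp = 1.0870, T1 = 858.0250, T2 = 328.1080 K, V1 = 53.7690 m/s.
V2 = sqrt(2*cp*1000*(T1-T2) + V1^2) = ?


dT = 529.9170 K
2*cp*1000*dT = 1152039.5580
V1^2 = 2891.1054
V2 = sqrt(1154930.6634) = 1074.6770 m/s

1074.6770 m/s


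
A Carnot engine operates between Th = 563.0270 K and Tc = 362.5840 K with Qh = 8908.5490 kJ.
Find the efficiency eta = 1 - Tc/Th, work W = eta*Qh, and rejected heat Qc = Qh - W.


eta = 1 - 362.5840/563.0270 = 0.3560
W = 0.3560 * 8908.5490 = 3171.5287 kJ
Qc = 8908.5490 - 3171.5287 = 5737.0203 kJ

eta = 35.6010%, W = 3171.5287 kJ, Qc = 5737.0203 kJ


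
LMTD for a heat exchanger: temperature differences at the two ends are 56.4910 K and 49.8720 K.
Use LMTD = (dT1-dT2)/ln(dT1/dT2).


dT1/dT2 = 1.1327
ln(dT1/dT2) = 0.1246
LMTD = 6.6190 / 0.1246 = 53.1128 K

53.1128 K


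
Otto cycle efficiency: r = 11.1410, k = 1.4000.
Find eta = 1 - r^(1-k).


r^(k-1) = 2.6228
eta = 1 - 1/2.6228 = 0.6187 = 61.8732%

61.8732%


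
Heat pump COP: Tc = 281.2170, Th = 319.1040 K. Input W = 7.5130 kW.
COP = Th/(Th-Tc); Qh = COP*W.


COP = 319.1040 / 37.8870 = 8.4225
Qh = 8.4225 * 7.5130 = 63.2784 kW

COP = 8.4225, Qh = 63.2784 kW


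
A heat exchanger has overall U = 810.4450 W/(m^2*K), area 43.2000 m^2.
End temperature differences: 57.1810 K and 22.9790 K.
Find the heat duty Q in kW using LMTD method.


LMTD = 37.5170 K
Q = 810.4450 * 43.2000 * 37.5170 = 1313514.8467 W = 1313.5148 kW

1313.5148 kW


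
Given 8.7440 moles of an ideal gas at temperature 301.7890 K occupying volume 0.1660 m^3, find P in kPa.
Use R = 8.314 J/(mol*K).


P = nRT/V = 8.7440 * 8.314 * 301.7890 / 0.1660
= 21939.3408 / 0.1660 = 132164.7038 Pa = 132.1647 kPa

132.1647 kPa


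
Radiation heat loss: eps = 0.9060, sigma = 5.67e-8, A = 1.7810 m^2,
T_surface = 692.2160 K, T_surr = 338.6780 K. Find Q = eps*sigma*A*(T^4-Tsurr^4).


T^4 = 2.2960e+11
Tsurr^4 = 1.3157e+10
Q = 0.9060 * 5.67e-8 * 1.7810 * 2.1644e+11 = 19802.2067 W

19802.2067 W


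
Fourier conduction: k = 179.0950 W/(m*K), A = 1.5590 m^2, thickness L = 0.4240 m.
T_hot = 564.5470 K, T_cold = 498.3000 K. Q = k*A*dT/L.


dT = 66.2470 K
Q = 179.0950 * 1.5590 * 66.2470 / 0.4240 = 43624.4471 W

43624.4471 W


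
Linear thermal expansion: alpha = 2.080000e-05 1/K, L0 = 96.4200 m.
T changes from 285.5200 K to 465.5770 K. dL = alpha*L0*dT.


dT = 180.0570 K
dL = 2.080000e-05 * 96.4200 * 180.0570 = 0.361111 m
L_final = 96.781111 m

dL = 0.361111 m


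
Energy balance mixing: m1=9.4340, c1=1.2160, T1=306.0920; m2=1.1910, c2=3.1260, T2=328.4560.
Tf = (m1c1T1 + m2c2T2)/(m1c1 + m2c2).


num = 4734.2724
den = 15.1948
Tf = 311.5717 K

311.5717 K


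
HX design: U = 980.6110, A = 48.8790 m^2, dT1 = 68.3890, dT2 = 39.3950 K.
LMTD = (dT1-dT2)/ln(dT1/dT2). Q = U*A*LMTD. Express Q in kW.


LMTD = 52.5660 K
Q = 980.6110 * 48.8790 * 52.5660 = 2519556.7166 W = 2519.5567 kW

2519.5567 kW


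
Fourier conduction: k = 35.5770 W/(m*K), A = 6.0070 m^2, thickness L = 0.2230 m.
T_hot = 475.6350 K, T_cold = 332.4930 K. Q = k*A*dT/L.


dT = 143.1420 K
Q = 35.5770 * 6.0070 * 143.1420 / 0.2230 = 137179.4867 W

137179.4867 W


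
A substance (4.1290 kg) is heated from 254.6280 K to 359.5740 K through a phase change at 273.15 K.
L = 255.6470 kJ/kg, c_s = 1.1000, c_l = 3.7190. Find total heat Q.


Q1 (sensible, solid) = 4.1290 * 1.1000 * 18.5220 = 84.1251 kJ
Q2 (latent) = 4.1290 * 255.6470 = 1055.5665 kJ
Q3 (sensible, liquid) = 4.1290 * 3.7190 * 86.4240 = 1327.1054 kJ
Q_total = 2466.7970 kJ

2466.7970 kJ


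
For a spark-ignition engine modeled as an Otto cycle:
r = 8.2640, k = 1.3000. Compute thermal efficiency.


r^(k-1) = 1.8843
eta = 1 - 1/1.8843 = 0.4693 = 46.9308%

46.9308%


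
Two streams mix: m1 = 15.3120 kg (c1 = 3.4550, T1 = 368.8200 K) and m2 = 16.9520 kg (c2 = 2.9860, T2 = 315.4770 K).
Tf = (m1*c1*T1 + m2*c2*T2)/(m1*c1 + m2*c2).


num = 35480.6965
den = 103.5216
Tf = 342.7370 K

342.7370 K


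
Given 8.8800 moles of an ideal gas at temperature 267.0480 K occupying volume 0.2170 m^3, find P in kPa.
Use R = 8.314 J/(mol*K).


P = nRT/V = 8.8800 * 8.314 * 267.0480 / 0.2170
= 19715.7052 / 0.2170 = 90855.7843 Pa = 90.8558 kPa

90.8558 kPa


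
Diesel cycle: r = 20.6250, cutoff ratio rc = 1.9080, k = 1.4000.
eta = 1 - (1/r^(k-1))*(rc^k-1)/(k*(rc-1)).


r^(k-1) = 3.3555
rc^k = 2.4706
eta = 0.6552 = 65.5225%

65.5225%


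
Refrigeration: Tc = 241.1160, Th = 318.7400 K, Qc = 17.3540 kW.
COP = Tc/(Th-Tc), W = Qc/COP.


COP = 241.1160 / 77.6240 = 3.1062
W = 17.3540 / 3.1062 = 5.5869 kW

COP = 3.1062, W = 5.5869 kW


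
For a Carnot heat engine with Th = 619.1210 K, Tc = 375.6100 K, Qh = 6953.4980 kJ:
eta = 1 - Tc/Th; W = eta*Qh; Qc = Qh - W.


eta = 1 - 375.6100/619.1210 = 0.3933
W = 0.3933 * 6953.4980 = 2734.9311 kJ
Qc = 6953.4980 - 2734.9311 = 4218.5669 kJ

eta = 39.3317%, W = 2734.9311 kJ, Qc = 4218.5669 kJ


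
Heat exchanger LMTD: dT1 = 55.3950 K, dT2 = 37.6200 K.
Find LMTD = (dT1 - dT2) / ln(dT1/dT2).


dT1/dT2 = 1.4725
ln(dT1/dT2) = 0.3870
LMTD = 17.7750 / 0.3870 = 45.9358 K

45.9358 K


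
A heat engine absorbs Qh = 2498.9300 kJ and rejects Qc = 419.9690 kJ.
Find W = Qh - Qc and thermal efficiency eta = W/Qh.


W = 2498.9300 - 419.9690 = 2078.9610 kJ
eta = 2078.9610 / 2498.9300 = 0.8319 = 83.1940%

W = 2078.9610 kJ, eta = 83.1940%


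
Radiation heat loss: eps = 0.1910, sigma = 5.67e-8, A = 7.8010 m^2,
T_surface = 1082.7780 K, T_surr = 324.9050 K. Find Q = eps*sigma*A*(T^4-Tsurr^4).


T^4 = 1.3745e+12
Tsurr^4 = 1.1144e+10
Q = 0.1910 * 5.67e-8 * 7.8010 * 1.3634e+12 = 115183.2051 W

115183.2051 W


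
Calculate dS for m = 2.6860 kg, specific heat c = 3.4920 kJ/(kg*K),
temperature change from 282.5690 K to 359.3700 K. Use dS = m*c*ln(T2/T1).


T2/T1 = 1.2718
ln(T2/T1) = 0.2404
dS = 2.6860 * 3.4920 * 0.2404 = 2.2551 kJ/K

2.2551 kJ/K


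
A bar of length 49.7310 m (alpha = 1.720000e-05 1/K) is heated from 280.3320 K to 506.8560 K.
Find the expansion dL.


dT = 226.5240 K
dL = 1.720000e-05 * 49.7310 * 226.5240 = 0.193763 m
L_final = 49.924763 m

dL = 0.193763 m


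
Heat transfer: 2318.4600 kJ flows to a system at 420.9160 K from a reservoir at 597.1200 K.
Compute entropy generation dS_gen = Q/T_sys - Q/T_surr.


dS_sys = 2318.4600/420.9160 = 5.5081 kJ/K
dS_surr = -2318.4600/597.1200 = -3.8827 kJ/K
dS_gen = 5.5081 - 3.8827 = 1.6254 kJ/K (irreversible)

dS_gen = 1.6254 kJ/K, irreversible


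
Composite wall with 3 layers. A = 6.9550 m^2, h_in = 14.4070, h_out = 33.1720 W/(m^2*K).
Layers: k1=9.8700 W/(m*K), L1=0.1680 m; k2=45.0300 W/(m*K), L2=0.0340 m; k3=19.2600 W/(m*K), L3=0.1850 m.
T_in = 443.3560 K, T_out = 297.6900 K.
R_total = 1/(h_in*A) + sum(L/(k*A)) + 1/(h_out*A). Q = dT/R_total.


R_conv_in = 1/(14.4070*6.9550) = 0.0100
R_1 = 0.1680/(9.8700*6.9550) = 0.0024
R_2 = 0.0340/(45.0300*6.9550) = 0.0001
R_3 = 0.1850/(19.2600*6.9550) = 0.0014
R_conv_out = 1/(33.1720*6.9550) = 0.0043
R_total = 0.0183 K/W
Q = 145.6660 / 0.0183 = 7981.0958 W

R_total = 0.0183 K/W, Q = 7981.0958 W


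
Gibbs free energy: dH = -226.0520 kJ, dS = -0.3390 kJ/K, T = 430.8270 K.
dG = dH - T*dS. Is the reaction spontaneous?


T*dS = 430.8270 * -0.3390 = -146.0504 kJ
dG = -226.0520 + 146.0504 = -80.0016 kJ (spontaneous)

dG = -80.0016 kJ, spontaneous


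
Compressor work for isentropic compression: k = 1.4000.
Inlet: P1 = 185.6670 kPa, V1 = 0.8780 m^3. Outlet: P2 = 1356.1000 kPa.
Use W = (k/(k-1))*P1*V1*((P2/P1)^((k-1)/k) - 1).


(k-1)/k = 0.2857
(P2/P1)^exp = 1.7649
W = 3.5000 * 185.6670 * 0.8780 * (1.7649 - 1) = 436.4416 kJ

436.4416 kJ


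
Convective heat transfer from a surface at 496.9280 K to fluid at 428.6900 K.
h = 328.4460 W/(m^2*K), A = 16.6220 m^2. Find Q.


dT = 68.2380 K
Q = 328.4460 * 16.6220 * 68.2380 = 372540.5442 W

372540.5442 W


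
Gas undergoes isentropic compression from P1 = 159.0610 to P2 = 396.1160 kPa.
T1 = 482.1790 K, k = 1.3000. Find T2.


(k-1)/k = 0.2308
(P2/P1)^exp = 1.2344
T2 = 482.1790 * 1.2344 = 595.1859 K

595.1859 K


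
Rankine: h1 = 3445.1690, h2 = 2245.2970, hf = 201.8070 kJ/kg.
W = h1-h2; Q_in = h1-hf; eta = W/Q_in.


W = 1199.8720 kJ/kg
Q_in = 3243.3620 kJ/kg
eta = 0.3699 = 36.9947%

eta = 36.9947%


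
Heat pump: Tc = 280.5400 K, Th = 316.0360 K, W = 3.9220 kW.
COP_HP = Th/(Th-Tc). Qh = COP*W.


COP = 316.0360 / 35.4960 = 8.9034
Qh = 8.9034 * 3.9220 = 34.9192 kW

COP = 8.9034, Qh = 34.9192 kW


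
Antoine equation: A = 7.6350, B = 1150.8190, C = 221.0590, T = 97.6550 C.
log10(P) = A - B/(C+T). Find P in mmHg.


C+T = 318.7140
B/(C+T) = 3.6108
log10(P) = 7.6350 - 3.6108 = 4.0242
P = 10^4.0242 = 10572.5474 mmHg

10572.5474 mmHg


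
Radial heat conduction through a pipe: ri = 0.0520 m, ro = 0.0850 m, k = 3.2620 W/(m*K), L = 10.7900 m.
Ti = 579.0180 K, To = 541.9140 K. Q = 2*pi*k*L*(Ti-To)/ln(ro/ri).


dT = 37.1040 K
ln(ro/ri) = 0.4914
Q = 2*pi*3.2620*10.7900*37.1040 / 0.4914 = 16697.9896 W

16697.9896 W


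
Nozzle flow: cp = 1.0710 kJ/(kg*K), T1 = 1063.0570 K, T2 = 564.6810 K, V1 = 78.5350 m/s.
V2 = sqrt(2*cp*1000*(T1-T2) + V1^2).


dT = 498.3760 K
2*cp*1000*dT = 1067521.3920
V1^2 = 6167.7462
V2 = sqrt(1073689.1382) = 1036.1897 m/s

1036.1897 m/s


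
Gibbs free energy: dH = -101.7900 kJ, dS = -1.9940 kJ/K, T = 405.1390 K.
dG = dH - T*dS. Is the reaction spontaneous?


T*dS = 405.1390 * -1.9940 = -807.8472 kJ
dG = -101.7900 + 807.8472 = 706.0572 kJ (non-spontaneous)

dG = 706.0572 kJ, non-spontaneous


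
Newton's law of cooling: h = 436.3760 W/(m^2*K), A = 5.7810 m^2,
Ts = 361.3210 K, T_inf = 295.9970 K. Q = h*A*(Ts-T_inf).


dT = 65.3240 K
Q = 436.3760 * 5.7810 * 65.3240 = 164792.1791 W

164792.1791 W


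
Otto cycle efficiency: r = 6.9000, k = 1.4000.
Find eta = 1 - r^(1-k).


r^(k-1) = 2.1654
eta = 1 - 1/2.1654 = 0.5382 = 53.8193%

53.8193%


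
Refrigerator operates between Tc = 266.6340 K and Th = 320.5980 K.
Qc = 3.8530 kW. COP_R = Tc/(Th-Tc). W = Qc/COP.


COP = 266.6340 / 53.9640 = 4.9410
W = 3.8530 / 4.9410 = 0.7798 kW

COP = 4.9410, W = 0.7798 kW


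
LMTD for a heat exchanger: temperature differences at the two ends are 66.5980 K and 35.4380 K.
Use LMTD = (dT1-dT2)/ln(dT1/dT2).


dT1/dT2 = 1.8793
ln(dT1/dT2) = 0.6309
LMTD = 31.1600 / 0.6309 = 49.3906 K

49.3906 K


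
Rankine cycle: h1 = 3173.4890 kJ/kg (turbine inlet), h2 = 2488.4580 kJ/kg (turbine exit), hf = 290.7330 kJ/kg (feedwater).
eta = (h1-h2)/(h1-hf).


W = 685.0310 kJ/kg
Q_in = 2882.7560 kJ/kg
eta = 0.2376 = 23.7631%

eta = 23.7631%


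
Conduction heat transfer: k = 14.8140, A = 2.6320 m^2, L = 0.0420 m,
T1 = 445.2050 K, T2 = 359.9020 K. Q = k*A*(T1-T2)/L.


dT = 85.3030 K
Q = 14.8140 * 2.6320 * 85.3030 / 0.0420 = 79190.5282 W

79190.5282 W


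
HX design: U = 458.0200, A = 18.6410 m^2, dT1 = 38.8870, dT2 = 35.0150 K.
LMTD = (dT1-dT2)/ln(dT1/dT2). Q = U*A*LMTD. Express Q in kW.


LMTD = 36.9172 K
Q = 458.0200 * 18.6410 * 36.9172 = 315196.9290 W = 315.1969 kW

315.1969 kW


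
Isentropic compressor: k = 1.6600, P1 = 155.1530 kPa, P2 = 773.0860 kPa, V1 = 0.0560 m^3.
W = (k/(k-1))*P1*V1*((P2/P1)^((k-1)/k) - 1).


(k-1)/k = 0.3976
(P2/P1)^exp = 1.8937
W = 2.5152 * 155.1530 * 0.0560 * (1.8937 - 1) = 19.5296 kJ

19.5296 kJ


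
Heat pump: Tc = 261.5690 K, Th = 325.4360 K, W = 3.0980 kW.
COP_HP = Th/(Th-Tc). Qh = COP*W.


COP = 325.4360 / 63.8670 = 5.0955
Qh = 5.0955 * 3.0980 = 15.7859 kW

COP = 5.0955, Qh = 15.7859 kW


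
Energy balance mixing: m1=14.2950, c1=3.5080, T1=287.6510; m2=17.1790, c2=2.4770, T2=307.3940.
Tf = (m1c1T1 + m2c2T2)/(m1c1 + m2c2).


num = 27505.1416
den = 92.6992
Tf = 296.7138 K

296.7138 K


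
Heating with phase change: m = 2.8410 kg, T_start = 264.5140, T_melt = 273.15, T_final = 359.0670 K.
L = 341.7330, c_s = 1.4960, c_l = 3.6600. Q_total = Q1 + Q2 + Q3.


Q1 (sensible, solid) = 2.8410 * 1.4960 * 8.6360 = 36.7042 kJ
Q2 (latent) = 2.8410 * 341.7330 = 970.8635 kJ
Q3 (sensible, liquid) = 2.8410 * 3.6600 * 85.9170 = 893.3701 kJ
Q_total = 1900.9377 kJ

1900.9377 kJ


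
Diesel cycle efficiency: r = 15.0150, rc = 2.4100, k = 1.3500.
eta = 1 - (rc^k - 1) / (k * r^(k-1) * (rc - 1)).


r^(k-1) = 2.5810
rc^k = 3.2789
eta = 0.5361 = 53.6146%

53.6146%


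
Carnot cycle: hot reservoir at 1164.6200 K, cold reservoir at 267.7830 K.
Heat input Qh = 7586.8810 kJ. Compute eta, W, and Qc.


eta = 1 - 267.7830/1164.6200 = 0.7701
W = 0.7701 * 7586.8810 = 5842.4169 kJ
Qc = 7586.8810 - 5842.4169 = 1744.4641 kJ

eta = 77.0068%, W = 5842.4169 kJ, Qc = 1744.4641 kJ


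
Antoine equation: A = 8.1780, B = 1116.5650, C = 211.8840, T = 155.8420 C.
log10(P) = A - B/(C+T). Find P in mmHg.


C+T = 367.7260
B/(C+T) = 3.0364
log10(P) = 8.1780 - 3.0364 = 5.1416
P = 10^5.1416 = 138546.3781 mmHg

138546.3781 mmHg


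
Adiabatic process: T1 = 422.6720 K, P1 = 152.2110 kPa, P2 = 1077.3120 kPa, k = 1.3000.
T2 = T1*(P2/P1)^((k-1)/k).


(k-1)/k = 0.2308
(P2/P1)^exp = 1.5708
T2 = 422.6720 * 1.5708 = 663.9467 K

663.9467 K


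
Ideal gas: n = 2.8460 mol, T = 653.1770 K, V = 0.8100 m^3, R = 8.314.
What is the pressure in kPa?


P = nRT/V = 2.8460 * 8.314 * 653.1770 / 0.8100
= 15455.2416 / 0.8100 = 19080.5452 Pa = 19.0805 kPa

19.0805 kPa


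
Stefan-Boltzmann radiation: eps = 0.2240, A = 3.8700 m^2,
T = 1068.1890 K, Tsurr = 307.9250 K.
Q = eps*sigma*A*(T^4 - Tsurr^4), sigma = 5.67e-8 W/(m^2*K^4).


T^4 = 1.3019e+12
Tsurr^4 = 8.9904e+09
Q = 0.2240 * 5.67e-8 * 3.8700 * 1.2930e+12 = 63551.3936 W

63551.3936 W


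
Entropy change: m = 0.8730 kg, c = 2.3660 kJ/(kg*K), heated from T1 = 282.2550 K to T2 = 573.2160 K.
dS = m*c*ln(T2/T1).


T2/T1 = 2.0308
ln(T2/T1) = 0.7085
dS = 0.8730 * 2.3660 * 0.7085 = 1.4633 kJ/K

1.4633 kJ/K


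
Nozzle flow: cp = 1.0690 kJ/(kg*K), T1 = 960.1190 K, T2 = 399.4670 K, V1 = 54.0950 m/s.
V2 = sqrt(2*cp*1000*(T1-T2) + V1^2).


dT = 560.6520 K
2*cp*1000*dT = 1198673.9760
V1^2 = 2926.2690
V2 = sqrt(1201600.2450) = 1096.1753 m/s

1096.1753 m/s


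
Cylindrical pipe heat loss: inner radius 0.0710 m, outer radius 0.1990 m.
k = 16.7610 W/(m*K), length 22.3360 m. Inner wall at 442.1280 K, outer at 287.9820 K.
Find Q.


dT = 154.1460 K
ln(ro/ri) = 1.0306
Q = 2*pi*16.7610*22.3360*154.1460 / 1.0306 = 351816.9862 W

351816.9862 W


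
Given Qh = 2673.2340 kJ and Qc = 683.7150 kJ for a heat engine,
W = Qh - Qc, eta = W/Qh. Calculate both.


W = 2673.2340 - 683.7150 = 1989.5190 kJ
eta = 1989.5190 / 2673.2340 = 0.7442 = 74.4237%

W = 1989.5190 kJ, eta = 74.4237%


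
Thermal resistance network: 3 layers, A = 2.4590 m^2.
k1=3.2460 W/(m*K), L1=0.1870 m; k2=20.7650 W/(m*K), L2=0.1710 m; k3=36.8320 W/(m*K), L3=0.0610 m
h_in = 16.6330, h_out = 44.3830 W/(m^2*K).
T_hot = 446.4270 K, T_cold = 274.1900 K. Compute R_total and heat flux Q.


R_conv_in = 1/(16.6330*2.4590) = 0.0244
R_1 = 0.1870/(3.2460*2.4590) = 0.0234
R_2 = 0.1710/(20.7650*2.4590) = 0.0033
R_3 = 0.0610/(36.8320*2.4590) = 0.0007
R_conv_out = 1/(44.3830*2.4590) = 0.0092
R_total = 0.0611 K/W
Q = 172.2370 / 0.0611 = 2820.6589 W

R_total = 0.0611 K/W, Q = 2820.6589 W


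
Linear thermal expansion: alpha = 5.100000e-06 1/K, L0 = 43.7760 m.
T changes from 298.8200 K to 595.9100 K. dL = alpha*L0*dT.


dT = 297.0900 K
dL = 5.100000e-06 * 43.7760 * 297.0900 = 0.066328 m
L_final = 43.842328 m

dL = 0.066328 m


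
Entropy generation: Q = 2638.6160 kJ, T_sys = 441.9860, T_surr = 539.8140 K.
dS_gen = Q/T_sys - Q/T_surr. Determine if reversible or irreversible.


dS_sys = 2638.6160/441.9860 = 5.9699 kJ/K
dS_surr = -2638.6160/539.8140 = -4.8880 kJ/K
dS_gen = 5.9699 - 4.8880 = 1.0819 kJ/K (irreversible)

dS_gen = 1.0819 kJ/K, irreversible


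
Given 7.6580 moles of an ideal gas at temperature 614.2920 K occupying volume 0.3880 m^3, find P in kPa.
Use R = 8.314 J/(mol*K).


P = nRT/V = 7.6580 * 8.314 * 614.2920 / 0.3880
= 39111.1190 / 0.3880 = 100801.8531 Pa = 100.8019 kPa

100.8019 kPa


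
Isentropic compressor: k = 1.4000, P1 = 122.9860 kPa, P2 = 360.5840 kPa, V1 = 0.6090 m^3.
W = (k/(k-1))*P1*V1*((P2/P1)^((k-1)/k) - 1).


(k-1)/k = 0.2857
(P2/P1)^exp = 1.3598
W = 3.5000 * 122.9860 * 0.6090 * (1.3598 - 1) = 94.3169 kJ

94.3169 kJ


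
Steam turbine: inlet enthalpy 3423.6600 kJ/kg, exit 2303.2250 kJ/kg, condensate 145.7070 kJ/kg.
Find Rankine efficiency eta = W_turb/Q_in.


W = 1120.4350 kJ/kg
Q_in = 3277.9530 kJ/kg
eta = 0.3418 = 34.1809%

eta = 34.1809%


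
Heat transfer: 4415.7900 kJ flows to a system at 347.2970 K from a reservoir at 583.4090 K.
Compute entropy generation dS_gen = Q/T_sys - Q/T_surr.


dS_sys = 4415.7900/347.2970 = 12.7147 kJ/K
dS_surr = -4415.7900/583.4090 = -7.5689 kJ/K
dS_gen = 12.7147 - 7.5689 = 5.1458 kJ/K (irreversible)

dS_gen = 5.1458 kJ/K, irreversible


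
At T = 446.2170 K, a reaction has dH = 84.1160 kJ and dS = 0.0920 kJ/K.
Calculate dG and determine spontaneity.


T*dS = 446.2170 * 0.0920 = 41.0520 kJ
dG = 84.1160 - 41.0520 = 43.0640 kJ (non-spontaneous)

dG = 43.0640 kJ, non-spontaneous


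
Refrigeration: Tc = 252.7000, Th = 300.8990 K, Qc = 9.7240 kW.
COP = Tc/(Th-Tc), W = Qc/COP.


COP = 252.7000 / 48.1990 = 5.2428
W = 9.7240 / 5.2428 = 1.8547 kW

COP = 5.2428, W = 1.8547 kW


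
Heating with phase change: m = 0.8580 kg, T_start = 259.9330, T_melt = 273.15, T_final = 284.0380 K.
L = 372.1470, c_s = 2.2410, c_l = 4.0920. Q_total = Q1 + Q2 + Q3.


Q1 (sensible, solid) = 0.8580 * 2.2410 * 13.2170 = 25.4134 kJ
Q2 (latent) = 0.8580 * 372.1470 = 319.3021 kJ
Q3 (sensible, liquid) = 0.8580 * 4.0920 * 10.8880 = 38.2271 kJ
Q_total = 382.9426 kJ

382.9426 kJ


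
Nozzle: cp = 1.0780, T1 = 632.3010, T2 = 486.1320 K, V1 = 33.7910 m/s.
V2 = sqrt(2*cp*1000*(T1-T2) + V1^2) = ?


dT = 146.1690 K
2*cp*1000*dT = 315140.3640
V1^2 = 1141.8317
V2 = sqrt(316282.1957) = 562.3897 m/s

562.3897 m/s


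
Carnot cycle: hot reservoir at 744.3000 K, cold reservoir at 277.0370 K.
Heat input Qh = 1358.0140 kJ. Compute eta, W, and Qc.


eta = 1 - 277.0370/744.3000 = 0.6278
W = 0.6278 * 1358.0140 = 852.5456 kJ
Qc = 1358.0140 - 852.5456 = 505.4684 kJ

eta = 62.7789%, W = 852.5456 kJ, Qc = 505.4684 kJ


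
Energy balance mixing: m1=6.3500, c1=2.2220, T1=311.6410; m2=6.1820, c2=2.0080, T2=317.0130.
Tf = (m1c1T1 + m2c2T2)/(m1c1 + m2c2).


num = 8332.3879
den = 26.5232
Tf = 314.1552 K

314.1552 K


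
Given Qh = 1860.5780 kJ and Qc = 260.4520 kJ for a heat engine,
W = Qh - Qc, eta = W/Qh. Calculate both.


W = 1860.5780 - 260.4520 = 1600.1260 kJ
eta = 1600.1260 / 1860.5780 = 0.8600 = 86.0016%

W = 1600.1260 kJ, eta = 86.0016%


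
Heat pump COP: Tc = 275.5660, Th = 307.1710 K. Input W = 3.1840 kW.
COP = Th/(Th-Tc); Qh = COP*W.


COP = 307.1710 / 31.6050 = 9.7191
Qh = 9.7191 * 3.1840 = 30.9455 kW

COP = 9.7191, Qh = 30.9455 kW


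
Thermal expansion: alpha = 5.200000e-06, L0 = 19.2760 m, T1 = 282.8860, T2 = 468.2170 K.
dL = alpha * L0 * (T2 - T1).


dT = 185.3310 K
dL = 5.200000e-06 * 19.2760 * 185.3310 = 0.018577 m
L_final = 19.294577 m

dL = 0.018577 m


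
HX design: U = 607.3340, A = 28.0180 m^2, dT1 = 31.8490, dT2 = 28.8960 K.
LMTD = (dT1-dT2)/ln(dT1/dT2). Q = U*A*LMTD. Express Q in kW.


LMTD = 30.3486 K
Q = 607.3340 * 28.0180 * 30.3486 = 516419.7023 W = 516.4197 kW

516.4197 kW


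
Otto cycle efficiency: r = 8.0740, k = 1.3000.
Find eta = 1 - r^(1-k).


r^(k-1) = 1.8712
eta = 1 - 1/1.8712 = 0.4656 = 46.5591%

46.5591%


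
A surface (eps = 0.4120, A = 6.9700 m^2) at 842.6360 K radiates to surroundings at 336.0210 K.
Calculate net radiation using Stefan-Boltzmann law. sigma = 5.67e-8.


T^4 = 5.0415e+11
Tsurr^4 = 1.2749e+10
Q = 0.4120 * 5.67e-8 * 6.9700 * 4.9140e+11 = 80010.9881 W

80010.9881 W


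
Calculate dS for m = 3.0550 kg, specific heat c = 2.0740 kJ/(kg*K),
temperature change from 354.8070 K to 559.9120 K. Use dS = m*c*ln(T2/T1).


T2/T1 = 1.5781
ln(T2/T1) = 0.4562
dS = 3.0550 * 2.0740 * 0.4562 = 2.8906 kJ/K

2.8906 kJ/K


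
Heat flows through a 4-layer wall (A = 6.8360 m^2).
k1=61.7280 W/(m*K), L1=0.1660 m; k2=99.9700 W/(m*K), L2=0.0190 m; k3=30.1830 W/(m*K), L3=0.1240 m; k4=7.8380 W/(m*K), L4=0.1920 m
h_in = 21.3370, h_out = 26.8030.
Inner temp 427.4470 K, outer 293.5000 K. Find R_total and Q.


R_conv_in = 1/(21.3370*6.8360) = 0.0069
R_1 = 0.1660/(61.7280*6.8360) = 0.0004
R_2 = 0.0190/(99.9700*6.8360) = 2.7802e-05
R_3 = 0.1240/(30.1830*6.8360) = 0.0006
R_4 = 0.1920/(7.8380*6.8360) = 0.0036
R_conv_out = 1/(26.8030*6.8360) = 0.0055
R_total = 0.0169 K/W
Q = 133.9470 / 0.0169 = 7916.8540 W

R_total = 0.0169 K/W, Q = 7916.8540 W


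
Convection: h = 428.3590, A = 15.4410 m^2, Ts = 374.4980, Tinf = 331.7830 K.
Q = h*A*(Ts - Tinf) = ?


dT = 42.7150 K
Q = 428.3590 * 15.4410 * 42.7150 = 282529.4537 W

282529.4537 W


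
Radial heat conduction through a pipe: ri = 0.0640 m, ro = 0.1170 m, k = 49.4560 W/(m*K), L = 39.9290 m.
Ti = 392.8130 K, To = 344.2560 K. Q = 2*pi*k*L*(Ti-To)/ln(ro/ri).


dT = 48.5570 K
ln(ro/ri) = 0.6033
Q = 2*pi*49.4560*39.9290*48.5570 / 0.6033 = 998647.9091 W

998647.9091 W


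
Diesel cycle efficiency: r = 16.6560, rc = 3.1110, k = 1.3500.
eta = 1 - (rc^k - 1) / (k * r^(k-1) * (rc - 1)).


r^(k-1) = 2.6764
rc^k = 4.6282
eta = 0.5243 = 52.4311%

52.4311%


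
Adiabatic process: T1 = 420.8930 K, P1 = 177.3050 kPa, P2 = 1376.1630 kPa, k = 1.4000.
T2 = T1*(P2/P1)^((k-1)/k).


(k-1)/k = 0.2857
(P2/P1)^exp = 1.7959
T2 = 420.8930 * 1.7959 = 755.8625 K

755.8625 K


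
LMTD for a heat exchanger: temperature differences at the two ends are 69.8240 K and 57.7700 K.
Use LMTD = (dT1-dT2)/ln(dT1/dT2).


dT1/dT2 = 1.2087
ln(dT1/dT2) = 0.1895
LMTD = 12.0540 / 0.1895 = 63.6068 K

63.6068 K


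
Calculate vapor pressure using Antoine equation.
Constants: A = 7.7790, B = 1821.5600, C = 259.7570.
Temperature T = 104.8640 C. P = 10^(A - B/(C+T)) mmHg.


C+T = 364.6210
B/(C+T) = 4.9958
log10(P) = 7.7790 - 4.9958 = 2.7832
P = 10^2.7832 = 607.0679 mmHg

607.0679 mmHg


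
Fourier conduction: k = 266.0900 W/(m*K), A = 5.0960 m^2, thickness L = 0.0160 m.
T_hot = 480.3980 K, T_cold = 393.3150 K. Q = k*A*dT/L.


dT = 87.0830 K
Q = 266.0900 * 5.0960 * 87.0830 / 0.0160 = 7380255.0772 W

7380255.0772 W


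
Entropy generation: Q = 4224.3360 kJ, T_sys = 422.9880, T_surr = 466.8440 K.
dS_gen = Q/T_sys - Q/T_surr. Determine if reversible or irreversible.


dS_sys = 4224.3360/422.9880 = 9.9869 kJ/K
dS_surr = -4224.3360/466.8440 = -9.0487 kJ/K
dS_gen = 9.9869 - 9.0487 = 0.9382 kJ/K (irreversible)

dS_gen = 0.9382 kJ/K, irreversible


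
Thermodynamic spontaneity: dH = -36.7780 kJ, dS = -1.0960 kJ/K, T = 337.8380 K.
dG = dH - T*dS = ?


T*dS = 337.8380 * -1.0960 = -370.2704 kJ
dG = -36.7780 + 370.2704 = 333.4924 kJ (non-spontaneous)

dG = 333.4924 kJ, non-spontaneous


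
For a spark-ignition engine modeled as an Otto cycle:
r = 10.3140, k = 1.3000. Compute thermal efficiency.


r^(k-1) = 2.0139
eta = 1 - 1/2.0139 = 0.5034 = 50.3440%

50.3440%


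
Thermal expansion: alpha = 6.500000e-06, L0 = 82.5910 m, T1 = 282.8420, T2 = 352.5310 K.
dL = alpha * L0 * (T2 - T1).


dT = 69.6890 K
dL = 6.500000e-06 * 82.5910 * 69.6890 = 0.037412 m
L_final = 82.628412 m

dL = 0.037412 m


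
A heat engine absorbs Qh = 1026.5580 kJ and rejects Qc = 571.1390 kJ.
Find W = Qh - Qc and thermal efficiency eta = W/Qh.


W = 1026.5580 - 571.1390 = 455.4190 kJ
eta = 455.4190 / 1026.5580 = 0.4436 = 44.3637%

W = 455.4190 kJ, eta = 44.3637%


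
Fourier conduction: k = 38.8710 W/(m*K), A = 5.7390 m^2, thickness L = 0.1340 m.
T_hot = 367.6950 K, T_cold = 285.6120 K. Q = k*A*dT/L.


dT = 82.0830 K
Q = 38.8710 * 5.7390 * 82.0830 / 0.1340 = 136650.2280 W

136650.2280 W
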